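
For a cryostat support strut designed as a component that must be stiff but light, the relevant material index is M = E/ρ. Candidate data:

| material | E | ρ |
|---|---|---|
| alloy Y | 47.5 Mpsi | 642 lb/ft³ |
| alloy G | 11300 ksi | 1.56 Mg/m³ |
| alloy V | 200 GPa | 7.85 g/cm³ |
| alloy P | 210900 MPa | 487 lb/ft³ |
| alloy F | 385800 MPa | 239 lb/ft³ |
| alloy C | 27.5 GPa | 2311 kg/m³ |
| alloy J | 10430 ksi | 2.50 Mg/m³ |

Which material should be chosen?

alloy F

In SI units:
  alloy Y: E = 327.5 GPa, ρ = 10280 kg/m³
  alloy G: E = 77.91 GPa, ρ = 1560 kg/m³
  alloy V: E = 200.0 GPa, ρ = 7850 kg/m³
  alloy P: E = 210.9 GPa, ρ = 7801 kg/m³
  alloy F: E = 385.8 GPa, ρ = 3828 kg/m³
  alloy C: E = 27.50 GPa, ρ = 2311 kg/m³
  alloy J: E = 71.91 GPa, ρ = 2500 kg/m³
  alloy F: M = 101 MN·m/kg
  alloy G: M = 49.9 MN·m/kg
  alloy Y: M = 31.8 MN·m/kg
  alloy J: M = 28.8 MN·m/kg
  alloy P: M = 27.0 MN·m/kg
  alloy V: M = 25.5 MN·m/kg
  alloy C: M = 11.9 MN·m/kg
The maximum is for alloy F.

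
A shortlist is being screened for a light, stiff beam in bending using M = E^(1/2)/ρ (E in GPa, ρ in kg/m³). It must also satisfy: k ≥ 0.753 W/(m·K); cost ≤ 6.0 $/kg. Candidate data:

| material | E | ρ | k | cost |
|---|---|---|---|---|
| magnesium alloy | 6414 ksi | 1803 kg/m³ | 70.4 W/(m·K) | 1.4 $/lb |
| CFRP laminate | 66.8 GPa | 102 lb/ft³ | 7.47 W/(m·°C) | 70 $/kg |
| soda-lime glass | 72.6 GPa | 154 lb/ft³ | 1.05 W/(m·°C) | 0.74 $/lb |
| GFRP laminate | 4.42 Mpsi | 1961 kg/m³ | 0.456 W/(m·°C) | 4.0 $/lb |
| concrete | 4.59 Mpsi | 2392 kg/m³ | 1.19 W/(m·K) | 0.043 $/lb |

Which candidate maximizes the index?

Screen on constraints: k ≥ 0.753 W/(m·K); cost ≤ 6.0 $/kg. Survivors: magnesium alloy, soda-lime glass, concrete.
Putting every candidate on a common basis:
  magnesium alloy: E = 44.22 GPa, ρ = 1803 kg/m³
  soda-lime glass: E = 72.60 GPa, ρ = 2467 kg/m³
  concrete: E = 31.65 GPa, ρ = 2392 kg/m³
  magnesium alloy: M = 3.69×10⁻³
  soda-lime glass: M = 3.45×10⁻³
  concrete: M = 2.35×10⁻³
Magnesium alloy ranks first.

magnesium alloy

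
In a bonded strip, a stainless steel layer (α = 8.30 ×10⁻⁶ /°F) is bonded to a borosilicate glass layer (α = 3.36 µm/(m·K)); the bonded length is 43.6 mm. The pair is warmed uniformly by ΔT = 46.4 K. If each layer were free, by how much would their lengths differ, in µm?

stainless steel: α = 8.30×10⁻⁶/°F × 9/5 = 14.9×10⁻⁶/K.
Δα = |14.9 − 3.36|×10⁻⁶/K = 11.6×10⁻⁶/K.
ΔL_mismatch = Δα·L·ΔT = 11.6×10⁻⁶ × 43.6 mm × 46.4 K = 23.4 µm.

23.4 µm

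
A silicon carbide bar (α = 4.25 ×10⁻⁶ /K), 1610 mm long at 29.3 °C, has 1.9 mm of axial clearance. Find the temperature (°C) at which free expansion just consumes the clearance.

307 °C

α·L₀·ΔT = 1.9 mm ⇒ ΔT = 1.9 / (4.25×10⁻⁶ × 1610.0) = 277.7 K.
T = 29.3 + 277.7 = 307.0 °C.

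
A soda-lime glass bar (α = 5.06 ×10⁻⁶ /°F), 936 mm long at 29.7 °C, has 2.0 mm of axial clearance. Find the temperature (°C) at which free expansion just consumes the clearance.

α = 5.06×10⁻⁶/°F × 9/5 = 9.11×10⁻⁶/K.
α·L₀·ΔT = 2.0 mm ⇒ ΔT = 2.0 / (9.11×10⁻⁶ × 936.0) = 234.6 K.
T = 29.7 + 234.6 = 264.3 °C.

264 °C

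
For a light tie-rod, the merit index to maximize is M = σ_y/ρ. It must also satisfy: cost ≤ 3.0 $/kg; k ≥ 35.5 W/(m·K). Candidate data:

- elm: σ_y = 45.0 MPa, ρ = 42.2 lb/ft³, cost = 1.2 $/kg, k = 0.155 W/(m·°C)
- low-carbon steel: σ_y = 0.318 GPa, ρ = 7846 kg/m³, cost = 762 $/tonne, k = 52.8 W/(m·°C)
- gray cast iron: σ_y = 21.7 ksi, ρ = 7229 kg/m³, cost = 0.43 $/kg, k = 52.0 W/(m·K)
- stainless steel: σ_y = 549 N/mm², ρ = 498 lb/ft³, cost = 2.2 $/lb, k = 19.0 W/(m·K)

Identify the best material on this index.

low-carbon steel

Screen on constraints: cost ≤ 3.0 $/kg; k ≥ 35.5 W/(m·K). Survivors: low-carbon steel, gray cast iron.
Convert each candidate to consistent units, then evaluate M:
  low-carbon steel: σ_y = 318.0 MPa, ρ = 7846 kg/m³
  gray cast iron: σ_y = 149.6 MPa, ρ = 7229 kg/m³
  low-carbon steel: M = 40.5 kN·m/kg
  gray cast iron: M = 20.7 kN·m/kg
Highest index: low-carbon steel.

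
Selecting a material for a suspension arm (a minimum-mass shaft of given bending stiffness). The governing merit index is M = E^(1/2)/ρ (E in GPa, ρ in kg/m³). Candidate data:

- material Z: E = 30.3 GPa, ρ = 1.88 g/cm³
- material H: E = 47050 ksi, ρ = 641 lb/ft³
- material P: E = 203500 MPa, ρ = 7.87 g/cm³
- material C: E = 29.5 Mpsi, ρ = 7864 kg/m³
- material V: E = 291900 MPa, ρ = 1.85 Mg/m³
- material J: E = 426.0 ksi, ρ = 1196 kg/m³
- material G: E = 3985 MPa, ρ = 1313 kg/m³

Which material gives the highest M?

In SI units:
  material Z: E = 30.30 GPa, ρ = 1880 kg/m³
  material H: E = 324.4 GPa, ρ = 10270 kg/m³
  material P: E = 203.5 GPa, ρ = 7870 kg/m³
  material C: E = 203.4 GPa, ρ = 7864 kg/m³
  material V: E = 291.9 GPa, ρ = 1850 kg/m³
  material J: E = 2.937 GPa, ρ = 1196 kg/m³
  material G: E = 3.985 GPa, ρ = 1313 kg/m³
  material V: M = 9.24×10⁻³
  material Z: M = 2.93×10⁻³
  material C: M = 1.81×10⁻³
  material P: M = 1.81×10⁻³
  material H: M = 1.75×10⁻³
  material G: M = 1.52×10⁻³
  material J: M = 1.43×10⁻³
Material V has the largest M.

material V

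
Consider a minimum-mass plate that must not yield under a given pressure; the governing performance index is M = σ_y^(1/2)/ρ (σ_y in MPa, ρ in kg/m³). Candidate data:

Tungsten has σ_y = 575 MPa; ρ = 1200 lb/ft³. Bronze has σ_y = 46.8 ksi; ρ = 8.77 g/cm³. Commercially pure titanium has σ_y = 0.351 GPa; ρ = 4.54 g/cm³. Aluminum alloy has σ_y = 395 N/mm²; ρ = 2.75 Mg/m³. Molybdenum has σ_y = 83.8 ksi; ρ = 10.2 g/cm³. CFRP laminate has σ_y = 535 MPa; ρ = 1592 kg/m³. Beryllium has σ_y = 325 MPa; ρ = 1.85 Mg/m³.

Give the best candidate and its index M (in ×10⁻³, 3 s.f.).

CFRP laminate, M = 14.5×10⁻³

In SI units:
  tungsten: σ_y = 575.0 MPa, ρ = 19220 kg/m³
  bronze: σ_y = 322.7 MPa, ρ = 8770 kg/m³
  commercially pure titanium: σ_y = 351.0 MPa, ρ = 4540 kg/m³
  aluminum alloy: σ_y = 395.0 MPa, ρ = 2750 kg/m³
  molybdenum: σ_y = 577.8 MPa, ρ = 10200 kg/m³
  CFRP laminate: σ_y = 535.0 MPa, ρ = 1592 kg/m³
  beryllium: σ_y = 325.0 MPa, ρ = 1850 kg/m³
  CFRP laminate: M = 14.5×10⁻³
  beryllium: M = 9.74×10⁻³
  aluminum alloy: M = 7.23×10⁻³
  commercially pure titanium: M = 4.13×10⁻³
  molybdenum: M = 2.36×10⁻³
  bronze: M = 2.05×10⁻³
  tungsten: M = 1.25×10⁻³
The maximum is for CFRP laminate.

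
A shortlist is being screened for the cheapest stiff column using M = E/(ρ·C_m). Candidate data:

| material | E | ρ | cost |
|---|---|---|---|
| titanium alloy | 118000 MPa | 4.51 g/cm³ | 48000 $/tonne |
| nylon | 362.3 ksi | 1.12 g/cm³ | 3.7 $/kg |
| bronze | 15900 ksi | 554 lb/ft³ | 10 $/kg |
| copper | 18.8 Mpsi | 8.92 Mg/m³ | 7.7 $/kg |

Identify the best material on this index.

Convert each candidate to consistent units, then evaluate M:
  titanium alloy: E = 118.0 GPa, ρ = 4510 kg/m³, cost = 48.00 $/kg
  nylon: E = 2.498 GPa, ρ = 1120 kg/m³, cost = 3.700 $/kg
  bronze: E = 109.6 GPa, ρ = 8874 kg/m³, cost = 10.00 $/kg
  copper: E = 129.6 GPa, ρ = 8920 kg/m³, cost = 7.700 $/kg
  copper: M = 1.89 MN·m per $
  bronze: M = 1.24 MN·m per $
  nylon: M = 0.603 MN·m per $
  titanium alloy: M = 0.545 MN·m per $
Copper ranks first.

copper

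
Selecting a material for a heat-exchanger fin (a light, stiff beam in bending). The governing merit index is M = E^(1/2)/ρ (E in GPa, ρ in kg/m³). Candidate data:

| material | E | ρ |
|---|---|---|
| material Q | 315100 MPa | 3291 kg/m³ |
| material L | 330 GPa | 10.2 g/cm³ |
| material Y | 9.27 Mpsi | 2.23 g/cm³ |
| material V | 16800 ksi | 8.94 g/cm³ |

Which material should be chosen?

In SI units:
  material Q: E = 315.1 GPa, ρ = 3291 kg/m³
  material L: E = 330.0 GPa, ρ = 10200 kg/m³
  material Y: E = 63.91 GPa, ρ = 2230 kg/m³
  material V: E = 115.8 GPa, ρ = 8940 kg/m³
  material Q: M = 5.39×10⁻³
  material Y: M = 3.59×10⁻³
  material L: M = 1.78×10⁻³
  material V: M = 1.20×10⁻³
Material Q has the largest M.

material Q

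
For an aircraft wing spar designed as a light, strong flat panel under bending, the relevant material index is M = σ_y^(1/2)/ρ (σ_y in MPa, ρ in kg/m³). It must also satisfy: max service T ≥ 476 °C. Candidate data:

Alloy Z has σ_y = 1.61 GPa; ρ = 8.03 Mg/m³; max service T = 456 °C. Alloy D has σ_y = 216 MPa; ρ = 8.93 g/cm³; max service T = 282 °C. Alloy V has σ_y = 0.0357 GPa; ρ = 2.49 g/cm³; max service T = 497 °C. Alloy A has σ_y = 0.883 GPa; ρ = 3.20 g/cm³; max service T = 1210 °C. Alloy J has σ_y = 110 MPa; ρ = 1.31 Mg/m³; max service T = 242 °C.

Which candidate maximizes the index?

Screen on constraints: max service T ≥ 476 °C. Survivors: alloy V, alloy A.
Normalizing units and computing the index:
  alloy V: σ_y = 35.70 MPa, ρ = 2490 kg/m³
  alloy A: σ_y = 883.0 MPa, ρ = 3200 kg/m³
  alloy A: M = 9.29×10⁻³
  alloy V: M = 2.40×10⁻³
Alloy A has the largest M.

alloy A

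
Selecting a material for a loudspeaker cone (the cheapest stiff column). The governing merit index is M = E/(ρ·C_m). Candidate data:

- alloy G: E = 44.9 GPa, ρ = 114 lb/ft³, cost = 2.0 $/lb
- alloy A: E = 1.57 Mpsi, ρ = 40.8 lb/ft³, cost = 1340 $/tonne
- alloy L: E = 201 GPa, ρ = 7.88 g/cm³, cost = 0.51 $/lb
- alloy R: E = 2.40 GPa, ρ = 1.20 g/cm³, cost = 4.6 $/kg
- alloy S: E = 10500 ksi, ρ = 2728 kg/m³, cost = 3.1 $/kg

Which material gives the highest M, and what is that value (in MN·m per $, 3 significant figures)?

Putting every candidate on a common basis:
  alloy G: E = 44.90 GPa, ρ = 1826 kg/m³, cost = 4.409 $/kg
  alloy A: E = 10.82 GPa, ρ = 653.6 kg/m³, cost = 1.340 $/kg
  alloy L: E = 201.0 GPa, ρ = 7880 kg/m³, cost = 1.124 $/kg
  alloy R: E = 2.400 GPa, ρ = 1200 kg/m³, cost = 4.600 $/kg
  alloy S: E = 72.39 GPa, ρ = 2728 kg/m³, cost = 3.100 $/kg
  alloy L: M = 22.7 MN·m per $
  alloy A: M = 12.4 MN·m per $
  alloy S: M = 8.56 MN·m per $
  alloy G: M = 5.58 MN·m per $
  alloy R: M = 0.435 MN·m per $
The maximum is for alloy L.

alloy L, M = 22.7 MN·m per $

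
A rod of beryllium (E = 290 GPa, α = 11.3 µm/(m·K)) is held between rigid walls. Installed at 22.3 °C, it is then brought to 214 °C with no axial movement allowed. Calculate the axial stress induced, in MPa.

628 MPa

ΔT = 191.7 K. Constrained thermal stress σ = E·α·ΔT = 290.0×10³ MPa × 11.3×10⁻⁶ × 191.7 = 628 MPa (compressive).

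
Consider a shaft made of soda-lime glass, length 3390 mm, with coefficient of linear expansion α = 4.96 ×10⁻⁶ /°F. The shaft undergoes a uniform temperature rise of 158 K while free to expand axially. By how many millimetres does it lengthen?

Convert α: 4.96×10⁻⁶/°F × (9/5) = 8.93×10⁻⁶/K.
ΔL = α·L₀·ΔT = 8.93×10⁻⁶ × 3390 mm × 158.0 K = 4.78 mm.

4.78 mm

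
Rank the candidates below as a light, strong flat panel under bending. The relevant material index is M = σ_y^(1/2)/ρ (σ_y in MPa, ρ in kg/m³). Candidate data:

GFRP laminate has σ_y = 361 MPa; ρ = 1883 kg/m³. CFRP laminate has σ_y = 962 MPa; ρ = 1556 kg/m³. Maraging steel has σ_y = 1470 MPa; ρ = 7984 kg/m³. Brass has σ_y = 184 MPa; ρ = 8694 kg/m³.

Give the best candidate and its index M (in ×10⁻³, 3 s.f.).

CFRP laminate, M = 19.9×10⁻³

Evaluate M for each candidate:
  CFRP laminate: M = 19.9×10⁻³
  GFRP laminate: M = 10.1×10⁻³
  maraging steel: M = 4.80×10⁻³
  brass: M = 1.56×10⁻³
CFRP laminate has the largest M.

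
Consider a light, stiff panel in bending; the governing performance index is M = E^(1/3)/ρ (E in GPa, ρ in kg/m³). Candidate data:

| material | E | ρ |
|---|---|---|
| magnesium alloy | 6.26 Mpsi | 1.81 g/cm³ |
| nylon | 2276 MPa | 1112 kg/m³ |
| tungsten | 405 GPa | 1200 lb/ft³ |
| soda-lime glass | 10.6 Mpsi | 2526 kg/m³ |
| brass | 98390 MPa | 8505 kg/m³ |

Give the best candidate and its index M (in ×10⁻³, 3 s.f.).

After converting to SI:
  magnesium alloy: E = 43.16 GPa, ρ = 1810 kg/m³
  nylon: E = 2.276 GPa, ρ = 1112 kg/m³
  tungsten: E = 405.0 GPa, ρ = 19220 kg/m³
  soda-lime glass: E = 73.08 GPa, ρ = 2526 kg/m³
  brass: E = 98.39 GPa, ρ = 8505 kg/m³
  magnesium alloy: M = 1.94×10⁻³
  soda-lime glass: M = 1.66×10⁻³
  nylon: M = 1.18×10⁻³
  brass: M = 0.543×10⁻³
  tungsten: M = 0.385×10⁻³
The maximum is for magnesium alloy.

magnesium alloy, M = 1.94×10⁻³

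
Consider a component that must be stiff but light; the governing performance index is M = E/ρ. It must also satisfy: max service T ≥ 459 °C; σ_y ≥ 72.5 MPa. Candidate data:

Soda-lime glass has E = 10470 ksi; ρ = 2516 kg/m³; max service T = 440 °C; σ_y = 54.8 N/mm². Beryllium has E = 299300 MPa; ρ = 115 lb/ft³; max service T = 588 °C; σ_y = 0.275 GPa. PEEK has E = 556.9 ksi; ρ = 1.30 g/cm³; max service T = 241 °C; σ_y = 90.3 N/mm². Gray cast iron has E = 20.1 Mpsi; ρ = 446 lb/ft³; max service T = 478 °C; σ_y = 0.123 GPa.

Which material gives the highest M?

Screen on constraints: max service T ≥ 459 °C; σ_y ≥ 72.5 MPa. Survivors: beryllium, gray cast iron.
After converting to SI:
  beryllium: E = 299.3 GPa, ρ = 1842 kg/m³
  gray cast iron: E = 138.6 GPa, ρ = 7144 kg/m³
  beryllium: M = 162 MN·m/kg
  gray cast iron: M = 19.4 MN·m/kg
The maximum is for beryllium.

beryllium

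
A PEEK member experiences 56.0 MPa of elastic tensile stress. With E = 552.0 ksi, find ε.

0.0147

E = 552.0 ksi = 3.806 GPa = 3806 MPa.
ε = σ/E = 56.0 / 3806 = 0.0147.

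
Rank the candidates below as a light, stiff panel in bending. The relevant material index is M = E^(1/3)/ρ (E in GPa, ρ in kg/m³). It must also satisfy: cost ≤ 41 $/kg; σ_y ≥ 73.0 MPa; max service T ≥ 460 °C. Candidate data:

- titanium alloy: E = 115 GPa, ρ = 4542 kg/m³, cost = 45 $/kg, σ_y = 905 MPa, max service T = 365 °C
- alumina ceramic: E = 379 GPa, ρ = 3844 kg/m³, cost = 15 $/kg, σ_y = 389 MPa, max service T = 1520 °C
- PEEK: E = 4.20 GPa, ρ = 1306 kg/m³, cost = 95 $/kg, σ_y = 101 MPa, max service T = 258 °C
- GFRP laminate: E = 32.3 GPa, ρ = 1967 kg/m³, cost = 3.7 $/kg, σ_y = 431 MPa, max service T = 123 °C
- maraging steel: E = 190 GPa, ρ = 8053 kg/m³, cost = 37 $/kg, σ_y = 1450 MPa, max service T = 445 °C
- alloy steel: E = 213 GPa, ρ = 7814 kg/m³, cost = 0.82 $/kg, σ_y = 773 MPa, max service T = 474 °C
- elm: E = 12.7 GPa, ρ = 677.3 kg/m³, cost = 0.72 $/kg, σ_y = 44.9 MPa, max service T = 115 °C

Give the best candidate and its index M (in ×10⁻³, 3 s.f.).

Screen on constraints: cost ≤ 41 $/kg; σ_y ≥ 73.0 MPa; max service T ≥ 460 °C. Survivors: alumina ceramic, alloy steel.
Per-candidate index values:
  alumina ceramic: M = 1.88×10⁻³
  alloy steel: M = 0.764×10⁻³
Highest index: alumina ceramic.

alumina ceramic, M = 1.88×10⁻³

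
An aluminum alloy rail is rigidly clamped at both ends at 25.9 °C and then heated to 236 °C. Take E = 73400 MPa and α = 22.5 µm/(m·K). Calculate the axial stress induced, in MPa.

E = 73400 MPa = 73.40 GPa.
ΔT = 210.1 K. Constrained thermal stress σ = E·α·ΔT = 73.40×10³ MPa × 22.5×10⁻⁶ × 210.1 = 347 MPa (compressive).

347 MPa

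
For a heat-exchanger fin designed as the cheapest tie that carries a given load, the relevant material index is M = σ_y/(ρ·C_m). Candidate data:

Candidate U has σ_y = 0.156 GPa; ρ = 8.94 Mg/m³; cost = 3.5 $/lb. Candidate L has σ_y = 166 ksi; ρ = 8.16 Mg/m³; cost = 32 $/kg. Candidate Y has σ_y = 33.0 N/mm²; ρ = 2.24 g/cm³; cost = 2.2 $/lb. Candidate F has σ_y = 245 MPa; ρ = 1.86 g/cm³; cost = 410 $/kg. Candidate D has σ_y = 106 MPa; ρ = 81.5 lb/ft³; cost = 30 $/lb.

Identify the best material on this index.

candidate L

Convert each candidate to consistent units, then evaluate M:
  candidate U: σ_y = 156.0 MPa, ρ = 8940 kg/m³, cost = 7.716 $/kg
  candidate L: σ_y = 1145 MPa, ρ = 8160 kg/m³, cost = 32.00 $/kg
  candidate Y: σ_y = 33.00 MPa, ρ = 2240 kg/m³, cost = 4.850 $/kg
  candidate F: σ_y = 245.0 MPa, ρ = 1860 kg/m³, cost = 410.0 $/kg
  candidate D: σ_y = 106.0 MPa, ρ = 1306 kg/m³, cost = 66.14 $/kg
  candidate L: M = 4.38 kN·m per $
  candidate Y: M = 3.04 kN·m per $
  candidate U: M = 2.26 kN·m per $
  candidate D: M = 1.23 kN·m per $
  candidate F: M = 0.321 kN·m per $
The maximum is for candidate L.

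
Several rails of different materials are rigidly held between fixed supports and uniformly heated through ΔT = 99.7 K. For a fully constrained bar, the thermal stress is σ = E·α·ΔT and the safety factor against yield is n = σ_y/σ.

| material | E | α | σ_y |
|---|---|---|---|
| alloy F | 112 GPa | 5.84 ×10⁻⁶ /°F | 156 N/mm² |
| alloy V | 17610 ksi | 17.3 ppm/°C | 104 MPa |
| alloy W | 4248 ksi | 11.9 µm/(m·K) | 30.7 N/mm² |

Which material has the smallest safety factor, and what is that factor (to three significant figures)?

In consistent units (E in GPa, α in ×10⁻⁶/K, σ_y in MPa):
  alloy F: E = 112.0, α = 10.5, σ_y = 156.0 → σ = 117 MPa, n = 1.33
  alloy V: E = 121.4, α = 17.3, σ_y = 104.0 → σ = 209 MPa, n = 0.497
  alloy W: E = 29.29, α = 11.9, σ_y = 30.70 → σ = 34.7 MPa, n = 0.883
The minimum is alloy V at n = 0.497.

alloy V, n = 0.497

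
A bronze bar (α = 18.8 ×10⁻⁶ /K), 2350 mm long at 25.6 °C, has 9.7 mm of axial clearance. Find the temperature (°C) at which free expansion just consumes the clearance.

245 °C

α·L₀·ΔT = 9.7 mm ⇒ ΔT = 9.7 / (18.8×10⁻⁶ × 2350.0) = 219.6 K.
T = 25.6 + 219.6 = 245.2 °C.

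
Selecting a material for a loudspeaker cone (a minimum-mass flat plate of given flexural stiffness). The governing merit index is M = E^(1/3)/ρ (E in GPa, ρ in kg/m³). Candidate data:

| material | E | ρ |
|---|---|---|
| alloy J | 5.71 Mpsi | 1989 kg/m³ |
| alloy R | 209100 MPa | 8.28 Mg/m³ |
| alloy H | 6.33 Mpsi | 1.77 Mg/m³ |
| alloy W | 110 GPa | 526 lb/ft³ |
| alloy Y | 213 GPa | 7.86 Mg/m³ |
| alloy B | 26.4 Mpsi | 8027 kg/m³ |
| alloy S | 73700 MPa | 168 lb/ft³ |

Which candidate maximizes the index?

Normalizing units and computing the index:
  alloy J: E = 39.37 GPa, ρ = 1989 kg/m³
  alloy R: E = 209.1 GPa, ρ = 8280 kg/m³
  alloy H: E = 43.64 GPa, ρ = 1770 kg/m³
  alloy W: E = 110.0 GPa, ρ = 8426 kg/m³
  alloy Y: E = 213.0 GPa, ρ = 7860 kg/m³
  alloy B: E = 182.0 GPa, ρ = 8027 kg/m³
  alloy S: E = 73.70 GPa, ρ = 2691 kg/m³
  alloy H: M = 1.99×10⁻³
  alloy J: M = 1.71×10⁻³
  alloy S: M = 1.56×10⁻³
  alloy Y: M = 0.760×10⁻³
  alloy R: M = 0.717×10⁻³
  alloy B: M = 0.706×10⁻³
  alloy W: M = 0.569×10⁻³
Highest index: alloy H.

alloy H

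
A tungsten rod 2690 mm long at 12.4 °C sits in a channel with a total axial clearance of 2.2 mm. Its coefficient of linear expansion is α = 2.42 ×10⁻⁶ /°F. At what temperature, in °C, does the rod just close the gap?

α = 2.42×10⁻⁶/°F × 9/5 = 4.36×10⁻⁶/K.
α·L₀·ΔT = 2.2 mm ⇒ ΔT = 2.2 / (4.36×10⁻⁶ × 2690.0) = 187.8 K.
T = 12.4 + 187.8 = 200.2 °C.

200 °C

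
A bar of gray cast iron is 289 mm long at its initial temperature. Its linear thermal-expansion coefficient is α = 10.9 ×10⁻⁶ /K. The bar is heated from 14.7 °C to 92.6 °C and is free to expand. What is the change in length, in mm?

0.245 mm

ΔT = 92.6 − 14.7 = 77.90 K.
ΔL = α·L₀·ΔT = 10.9×10⁻⁶ × 289 mm × 77.90 K = 0.245 mm.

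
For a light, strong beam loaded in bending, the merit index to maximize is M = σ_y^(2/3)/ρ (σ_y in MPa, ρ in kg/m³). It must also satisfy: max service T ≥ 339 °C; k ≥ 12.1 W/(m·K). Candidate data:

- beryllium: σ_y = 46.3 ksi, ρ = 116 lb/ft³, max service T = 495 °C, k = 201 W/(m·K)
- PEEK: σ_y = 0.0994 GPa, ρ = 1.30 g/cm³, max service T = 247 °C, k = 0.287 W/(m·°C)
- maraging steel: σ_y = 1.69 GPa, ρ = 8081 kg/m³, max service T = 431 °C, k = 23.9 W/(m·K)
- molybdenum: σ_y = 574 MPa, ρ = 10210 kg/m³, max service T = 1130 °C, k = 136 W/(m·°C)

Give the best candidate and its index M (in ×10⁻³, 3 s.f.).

beryllium, M = 25.1×10⁻³

Screen on constraints: max service T ≥ 339 °C; k ≥ 12.1 W/(m·K). Survivors: beryllium, maraging steel, molybdenum.
After converting to SI:
  beryllium: σ_y = 319.2 MPa, ρ = 1858 kg/m³
  maraging steel: σ_y = 1690 MPa, ρ = 8081 kg/m³
  molybdenum: σ_y = 574.0 MPa, ρ = 10210 kg/m³
  beryllium: M = 25.1×10⁻³
  maraging steel: M = 17.6×10⁻³
  molybdenum: M = 6.76×10⁻³
Highest index: beryllium.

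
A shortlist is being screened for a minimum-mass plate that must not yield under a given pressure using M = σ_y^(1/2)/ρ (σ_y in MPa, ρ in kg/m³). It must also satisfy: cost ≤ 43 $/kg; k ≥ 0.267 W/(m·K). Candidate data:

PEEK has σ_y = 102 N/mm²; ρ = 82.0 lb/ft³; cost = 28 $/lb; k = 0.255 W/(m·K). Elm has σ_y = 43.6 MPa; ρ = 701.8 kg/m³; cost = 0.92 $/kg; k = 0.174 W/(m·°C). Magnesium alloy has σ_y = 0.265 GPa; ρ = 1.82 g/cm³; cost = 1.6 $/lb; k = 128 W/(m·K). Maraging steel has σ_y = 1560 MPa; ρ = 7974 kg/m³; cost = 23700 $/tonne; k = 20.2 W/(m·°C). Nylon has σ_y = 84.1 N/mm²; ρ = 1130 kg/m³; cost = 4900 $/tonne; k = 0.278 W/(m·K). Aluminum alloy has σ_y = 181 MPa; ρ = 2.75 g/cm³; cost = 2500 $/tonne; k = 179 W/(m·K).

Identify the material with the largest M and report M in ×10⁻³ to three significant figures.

Screen on constraints: cost ≤ 43 $/kg; k ≥ 0.267 W/(m·K). Survivors: magnesium alloy, maraging steel, nylon, aluminum alloy.
Normalizing units and computing the index:
  magnesium alloy: σ_y = 265.0 MPa, ρ = 1820 kg/m³
  maraging steel: σ_y = 1560 MPa, ρ = 7974 kg/m³
  nylon: σ_y = 84.10 MPa, ρ = 1130 kg/m³
  aluminum alloy: σ_y = 181.0 MPa, ρ = 2750 kg/m³
  magnesium alloy: M = 8.94×10⁻³
  nylon: M = 8.12×10⁻³
  maraging steel: M = 4.95×10⁻³
  aluminum alloy: M = 4.89×10⁻³
Highest index: magnesium alloy.

magnesium alloy, M = 8.94×10⁻³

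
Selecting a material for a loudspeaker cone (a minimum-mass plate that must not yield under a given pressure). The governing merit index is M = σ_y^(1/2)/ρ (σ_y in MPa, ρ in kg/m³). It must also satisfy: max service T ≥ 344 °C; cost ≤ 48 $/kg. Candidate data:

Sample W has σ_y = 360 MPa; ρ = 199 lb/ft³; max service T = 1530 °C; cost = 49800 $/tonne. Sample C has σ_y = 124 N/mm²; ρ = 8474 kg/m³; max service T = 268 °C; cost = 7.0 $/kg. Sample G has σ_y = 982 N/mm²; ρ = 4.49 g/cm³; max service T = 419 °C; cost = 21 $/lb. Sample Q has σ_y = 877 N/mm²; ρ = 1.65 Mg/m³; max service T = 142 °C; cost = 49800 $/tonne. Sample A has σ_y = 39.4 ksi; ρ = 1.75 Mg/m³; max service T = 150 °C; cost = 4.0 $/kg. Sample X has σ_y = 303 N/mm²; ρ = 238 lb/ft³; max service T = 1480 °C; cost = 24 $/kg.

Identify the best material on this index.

sample G

Screen on constraints: max service T ≥ 344 °C; cost ≤ 48 $/kg. Survivors: sample G, sample X.
In SI units:
  sample G: σ_y = 982.0 MPa, ρ = 4490 kg/m³
  sample X: σ_y = 303.0 MPa, ρ = 3812 kg/m³
  sample G: M = 6.98×10⁻³
  sample X: M = 4.57×10⁻³
Sample G ranks first.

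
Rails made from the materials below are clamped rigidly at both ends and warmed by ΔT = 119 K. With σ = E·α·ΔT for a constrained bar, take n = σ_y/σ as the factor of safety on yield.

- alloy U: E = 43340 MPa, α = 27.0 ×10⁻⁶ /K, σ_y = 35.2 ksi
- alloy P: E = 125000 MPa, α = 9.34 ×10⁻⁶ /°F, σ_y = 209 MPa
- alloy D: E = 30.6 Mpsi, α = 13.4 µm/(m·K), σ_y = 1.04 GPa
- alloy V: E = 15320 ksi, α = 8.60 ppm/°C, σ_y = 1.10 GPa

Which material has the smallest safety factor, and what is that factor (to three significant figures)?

alloy P, n = 0.836

Converting E to GPa, α to ×10⁻⁶/K, σ_y to MPa, then σ and n for each:
  alloy U: E = 43.34, α = 27.0, σ_y = 242.7 → σ = 139 MPa, n = 1.74
  alloy P: E = 125.0, α = 16.8, σ_y = 209.0 → σ = 250 MPa, n = 0.836
  alloy D: E = 211.0, α = 13.4, σ_y = 1040 → σ = 336 MPa, n = 3.09
  alloy V: E = 105.6, α = 8.60, σ_y = 1100 → σ = 108 MPa, n = 10.2
The minimum is alloy P at n = 0.836.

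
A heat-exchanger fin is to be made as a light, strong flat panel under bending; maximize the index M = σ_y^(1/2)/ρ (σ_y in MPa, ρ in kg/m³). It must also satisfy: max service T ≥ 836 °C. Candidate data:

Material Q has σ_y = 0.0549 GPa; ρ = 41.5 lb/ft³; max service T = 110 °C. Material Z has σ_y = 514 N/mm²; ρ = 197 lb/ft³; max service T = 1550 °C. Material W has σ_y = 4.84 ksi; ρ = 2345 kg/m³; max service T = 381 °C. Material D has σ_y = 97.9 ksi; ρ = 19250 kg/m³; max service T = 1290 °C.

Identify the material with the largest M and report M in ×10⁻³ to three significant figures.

material Z, M = 7.18×10⁻³

Screen on constraints: max service T ≥ 836 °C. Survivors: material Z, material D.
Convert each candidate to consistent units, then evaluate M:
  material Z: σ_y = 514.0 MPa, ρ = 3156 kg/m³
  material D: σ_y = 675.0 MPa, ρ = 19250 kg/m³
  material Z: M = 7.18×10⁻³
  material D: M = 1.35×10⁻³
The maximum is for material Z.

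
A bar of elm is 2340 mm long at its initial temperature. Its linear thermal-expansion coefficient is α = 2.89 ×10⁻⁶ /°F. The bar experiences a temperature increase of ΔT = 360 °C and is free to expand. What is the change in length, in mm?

4.38 mm

Convert α: 2.89×10⁻⁶/°F × (9/5) = 5.20×10⁻⁶/K.
ΔL = α·L₀·ΔT = 5.20×10⁻⁶ × 2340 mm × 360.0 K = 4.38 mm.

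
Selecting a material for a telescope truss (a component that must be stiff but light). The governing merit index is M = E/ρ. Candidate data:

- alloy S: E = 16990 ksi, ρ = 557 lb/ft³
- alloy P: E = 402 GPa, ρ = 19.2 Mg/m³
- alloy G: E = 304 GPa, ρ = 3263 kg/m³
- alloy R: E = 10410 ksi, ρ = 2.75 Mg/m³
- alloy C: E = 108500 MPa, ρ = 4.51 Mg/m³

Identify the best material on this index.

alloy G

After converting to SI:
  alloy S: E = 117.1 GPa, ρ = 8922 kg/m³
  alloy P: E = 402.0 GPa, ρ = 19200 kg/m³
  alloy G: E = 304.0 GPa, ρ = 3263 kg/m³
  alloy R: E = 71.77 GPa, ρ = 2750 kg/m³
  alloy C: E = 108.5 GPa, ρ = 4510 kg/m³
  alloy G: M = 93.2 MN·m/kg
  alloy R: M = 26.1 MN·m/kg
  alloy C: M = 24.1 MN·m/kg
  alloy P: M = 20.9 MN·m/kg
  alloy S: M = 13.1 MN·m/kg
Highest index: alloy G.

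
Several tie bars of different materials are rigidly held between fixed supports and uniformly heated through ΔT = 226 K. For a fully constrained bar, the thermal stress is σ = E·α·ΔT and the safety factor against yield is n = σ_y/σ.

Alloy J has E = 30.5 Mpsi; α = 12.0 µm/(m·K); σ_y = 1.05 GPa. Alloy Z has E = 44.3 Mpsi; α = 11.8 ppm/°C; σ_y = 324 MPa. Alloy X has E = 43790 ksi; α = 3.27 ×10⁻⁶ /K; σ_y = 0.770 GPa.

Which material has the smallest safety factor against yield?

With everything in SI (GPa, ×10⁻⁶/K, MPa):
  alloy J: E = 210.3, α = 12.0, σ_y = 1050 → σ = 570 MPa, n = 1.84
  alloy Z: E = 305.4, α = 11.8, σ_y = 324.0 → σ = 815 MPa, n = 0.398
  alloy X: E = 301.9, α = 3.27, σ_y = 770.0 → σ = 223 MPa, n = 3.45
Alloy Z has the lowest safety factor, n = 0.398.

alloy Z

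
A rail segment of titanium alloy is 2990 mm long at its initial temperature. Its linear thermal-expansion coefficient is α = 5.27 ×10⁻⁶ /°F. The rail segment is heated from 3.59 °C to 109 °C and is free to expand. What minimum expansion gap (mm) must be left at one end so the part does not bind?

2.99 mm

Convert α: 5.27×10⁻⁶/°F × (9/5) = 9.49×10⁻⁶/K.
ΔT = 109 − 3.59 = 105.4 K.
ΔL = α·L₀·ΔT = 9.49×10⁻⁶ × 2990 mm × 105.4 K = 2.99 mm.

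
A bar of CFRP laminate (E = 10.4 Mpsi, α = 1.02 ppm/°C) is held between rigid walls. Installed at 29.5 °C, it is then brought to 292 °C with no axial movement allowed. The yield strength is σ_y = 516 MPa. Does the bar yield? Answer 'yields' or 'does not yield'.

does not yield

E = 10.4 Mpsi = 71.71 GPa.
ΔT = 262.5 K. Constrained thermal stress σ = E·α·ΔT = 71.71×10³ MPa × 1.02×10⁻⁶ × 262.5 = 19.2 MPa (compressive).
Compare to σ_y = 516 MPa: σ < σ_y, so it does not yield.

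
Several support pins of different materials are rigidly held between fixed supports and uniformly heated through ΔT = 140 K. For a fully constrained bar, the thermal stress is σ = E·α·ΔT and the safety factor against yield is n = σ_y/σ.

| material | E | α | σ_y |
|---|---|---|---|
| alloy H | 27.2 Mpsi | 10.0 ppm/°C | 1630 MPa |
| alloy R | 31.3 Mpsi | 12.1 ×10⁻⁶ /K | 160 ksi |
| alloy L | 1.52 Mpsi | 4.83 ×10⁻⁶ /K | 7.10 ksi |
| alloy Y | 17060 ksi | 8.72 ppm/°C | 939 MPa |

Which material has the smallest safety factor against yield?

alloy R

Per material, after unit conversion:
  alloy H: E = 187.5, α = 10.0, σ_y = 1630 → σ = 263 MPa, n = 6.21
  alloy R: E = 215.8, α = 12.1, σ_y = 1103 → σ = 366 MPa, n = 3.02
  alloy L: E = 10.48, α = 4.83, σ_y = 48.95 → σ = 7.09 MPa, n = 6.91
  alloy Y: E = 117.6, α = 8.72, σ_y = 939.0 → σ = 144 MPa, n = 6.54
Alloy R has the lowest safety factor, n = 3.02.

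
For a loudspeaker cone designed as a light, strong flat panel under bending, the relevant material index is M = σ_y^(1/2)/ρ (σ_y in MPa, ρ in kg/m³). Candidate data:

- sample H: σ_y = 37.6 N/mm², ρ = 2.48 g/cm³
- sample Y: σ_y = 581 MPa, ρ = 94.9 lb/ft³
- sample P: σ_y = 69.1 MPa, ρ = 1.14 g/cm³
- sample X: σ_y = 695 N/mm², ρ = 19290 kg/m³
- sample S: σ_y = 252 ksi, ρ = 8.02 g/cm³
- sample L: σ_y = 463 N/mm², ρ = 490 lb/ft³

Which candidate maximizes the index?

sample Y

Putting every candidate on a common basis:
  sample H: σ_y = 37.60 MPa, ρ = 2480 kg/m³
  sample Y: σ_y = 581.0 MPa, ρ = 1520 kg/m³
  sample P: σ_y = 69.10 MPa, ρ = 1140 kg/m³
  sample X: σ_y = 695.0 MPa, ρ = 19290 kg/m³
  sample S: σ_y = 1737 MPa, ρ = 8020 kg/m³
  sample L: σ_y = 463.0 MPa, ρ = 7849 kg/m³
  sample Y: M = 15.9×10⁻³
  sample P: M = 7.29×10⁻³
  sample S: M = 5.20×10⁻³
  sample L: M = 2.74×10⁻³
  sample H: M = 2.47×10⁻³
  sample X: M = 1.37×10⁻³
Highest index: sample Y.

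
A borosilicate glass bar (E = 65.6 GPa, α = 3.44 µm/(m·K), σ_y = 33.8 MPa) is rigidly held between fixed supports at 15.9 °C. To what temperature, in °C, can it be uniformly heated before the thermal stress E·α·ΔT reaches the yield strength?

166 °C

E·α·ΔT = 33.80 MPa ⇒ ΔT = 33.80 / (65.60×10³ × 3.44×10⁻⁶) = 149.8 K.
T = 15.9 + 149.8 = 165.7 °C.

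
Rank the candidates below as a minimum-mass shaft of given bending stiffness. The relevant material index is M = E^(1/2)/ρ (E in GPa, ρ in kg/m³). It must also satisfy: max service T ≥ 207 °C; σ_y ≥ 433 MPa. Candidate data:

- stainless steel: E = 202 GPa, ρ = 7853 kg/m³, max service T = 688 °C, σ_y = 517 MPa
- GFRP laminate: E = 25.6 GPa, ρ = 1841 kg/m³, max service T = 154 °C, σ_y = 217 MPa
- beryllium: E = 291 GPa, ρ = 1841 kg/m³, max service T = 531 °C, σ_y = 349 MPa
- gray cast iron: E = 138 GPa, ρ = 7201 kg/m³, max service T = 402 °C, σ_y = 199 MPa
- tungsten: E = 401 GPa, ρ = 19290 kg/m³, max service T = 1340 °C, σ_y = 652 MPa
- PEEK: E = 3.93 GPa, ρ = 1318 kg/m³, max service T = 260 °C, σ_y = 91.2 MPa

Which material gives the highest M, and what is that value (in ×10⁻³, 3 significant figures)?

Screen on constraints: max service T ≥ 207 °C; σ_y ≥ 433 MPa. Survivors: stainless steel, tungsten.
Computing M directly (units already consistent):
  stainless steel: M = 1.81×10⁻³
  tungsten: M = 1.04×10⁻³
Highest index: stainless steel.

stainless steel, M = 1.81×10⁻³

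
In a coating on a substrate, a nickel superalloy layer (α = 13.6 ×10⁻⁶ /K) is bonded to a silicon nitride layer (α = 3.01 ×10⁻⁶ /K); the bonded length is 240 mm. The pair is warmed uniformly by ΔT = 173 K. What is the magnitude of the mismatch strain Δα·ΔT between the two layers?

Δα = |13.6 − 3.01|×10⁻⁶/K = 10.6×10⁻⁶/K.
Mismatch strain = Δα·ΔT = 10.6×10⁻⁶ × 173.0 = 1.83×10⁻³.

1.83×10⁻³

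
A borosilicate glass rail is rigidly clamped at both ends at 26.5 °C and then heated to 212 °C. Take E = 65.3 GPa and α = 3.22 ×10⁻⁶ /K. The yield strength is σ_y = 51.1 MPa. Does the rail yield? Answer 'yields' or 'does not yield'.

ΔT = 185.5 K. Constrained thermal stress σ = E·α·ΔT = 65.30×10³ MPa × 3.22×10⁻⁶ × 185.5 = 39.0 MPa (compressive).
Compare to σ_y = 51.1 MPa: σ < σ_y, so it does not yield.

does not yield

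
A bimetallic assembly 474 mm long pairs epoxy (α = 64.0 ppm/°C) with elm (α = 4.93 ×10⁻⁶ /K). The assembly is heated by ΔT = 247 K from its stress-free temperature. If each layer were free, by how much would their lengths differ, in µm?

6920 µm

Δα = |64.0 − 4.93|×10⁻⁶/K = 59.1×10⁻⁶/K.
ΔL_mismatch = Δα·L·ΔT = 59.1×10⁻⁶ × 474.0 mm × 247.0 K = 6920 µm.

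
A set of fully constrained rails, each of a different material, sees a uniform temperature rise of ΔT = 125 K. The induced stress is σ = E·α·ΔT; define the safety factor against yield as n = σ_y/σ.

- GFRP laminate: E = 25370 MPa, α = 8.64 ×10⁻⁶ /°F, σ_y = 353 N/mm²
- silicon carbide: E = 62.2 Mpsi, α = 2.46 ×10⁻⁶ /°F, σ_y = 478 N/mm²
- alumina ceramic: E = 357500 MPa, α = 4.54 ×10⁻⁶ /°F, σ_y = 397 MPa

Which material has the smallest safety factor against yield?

alumina ceramic

With everything in SI (GPa, ×10⁻⁶/K, MPa):
  GFRP laminate: E = 25.37, α = 15.6, σ_y = 353.0 → σ = 49.3 MPa, n = 7.16
  silicon carbide: E = 428.9, α = 4.43, σ_y = 478.0 → σ = 237 MPa, n = 2.01
  alumina ceramic: E = 357.5, α = 8.17, σ_y = 397.0 → σ = 365 MPa, n = 1.09
Alumina ceramic has the lowest safety factor, n = 1.09.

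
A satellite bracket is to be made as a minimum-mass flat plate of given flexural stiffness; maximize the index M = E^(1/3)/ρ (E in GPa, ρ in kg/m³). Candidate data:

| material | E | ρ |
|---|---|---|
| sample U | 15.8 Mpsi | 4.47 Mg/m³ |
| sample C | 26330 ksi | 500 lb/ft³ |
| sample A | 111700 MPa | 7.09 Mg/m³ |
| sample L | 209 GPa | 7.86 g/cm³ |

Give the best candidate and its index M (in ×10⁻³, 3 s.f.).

Normalizing units and computing the index:
  sample U: E = 108.9 GPa, ρ = 4470 kg/m³
  sample C: E = 181.5 GPa, ρ = 8009 kg/m³
  sample A: E = 111.7 GPa, ρ = 7090 kg/m³
  sample L: E = 209.0 GPa, ρ = 7860 kg/m³
  sample U: M = 1.07×10⁻³
  sample L: M = 0.755×10⁻³
  sample C: M = 0.707×10⁻³
  sample A: M = 0.679×10⁻³
The maximum is for sample U.

sample U, M = 1.07×10⁻³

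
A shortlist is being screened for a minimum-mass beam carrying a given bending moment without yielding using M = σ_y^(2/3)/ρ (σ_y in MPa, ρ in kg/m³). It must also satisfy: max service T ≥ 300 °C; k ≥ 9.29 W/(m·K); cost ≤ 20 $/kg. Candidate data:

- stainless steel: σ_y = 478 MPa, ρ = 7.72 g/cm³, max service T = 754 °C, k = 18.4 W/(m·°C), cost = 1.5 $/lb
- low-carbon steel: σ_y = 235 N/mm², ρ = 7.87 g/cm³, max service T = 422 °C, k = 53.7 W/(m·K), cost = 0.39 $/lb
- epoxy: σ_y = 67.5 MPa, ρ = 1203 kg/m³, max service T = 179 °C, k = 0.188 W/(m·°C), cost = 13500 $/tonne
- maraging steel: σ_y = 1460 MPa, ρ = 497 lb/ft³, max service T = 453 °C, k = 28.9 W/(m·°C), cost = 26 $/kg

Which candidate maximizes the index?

stainless steel

Screen on constraints: max service T ≥ 300 °C; k ≥ 9.29 W/(m·K); cost ≤ 20 $/kg. Survivors: stainless steel, low-carbon steel.
Normalizing units and computing the index:
  stainless steel: σ_y = 478.0 MPa, ρ = 7720 kg/m³
  low-carbon steel: σ_y = 235.0 MPa, ρ = 7870 kg/m³
  stainless steel: M = 7.92×10⁻³
  low-carbon steel: M = 4.84×10⁻³
Stainless steel has the largest M.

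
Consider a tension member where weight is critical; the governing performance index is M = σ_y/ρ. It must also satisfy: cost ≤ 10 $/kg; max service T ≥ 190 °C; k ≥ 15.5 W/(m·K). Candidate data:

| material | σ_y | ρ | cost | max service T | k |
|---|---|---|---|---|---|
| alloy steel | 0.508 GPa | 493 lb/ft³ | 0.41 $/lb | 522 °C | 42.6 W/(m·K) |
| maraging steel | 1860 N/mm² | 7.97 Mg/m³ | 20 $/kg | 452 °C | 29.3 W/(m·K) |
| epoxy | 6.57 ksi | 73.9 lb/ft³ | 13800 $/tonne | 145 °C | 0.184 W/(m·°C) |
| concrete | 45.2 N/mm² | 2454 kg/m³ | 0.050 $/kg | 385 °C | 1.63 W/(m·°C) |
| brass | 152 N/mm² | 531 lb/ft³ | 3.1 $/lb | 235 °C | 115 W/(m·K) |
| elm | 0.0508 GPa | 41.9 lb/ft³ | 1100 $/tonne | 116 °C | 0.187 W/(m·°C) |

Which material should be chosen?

alloy steel

Screen on constraints: cost ≤ 10 $/kg; max service T ≥ 190 °C; k ≥ 15.5 W/(m·K). Survivors: alloy steel, brass.
In SI units:
  alloy steel: σ_y = 508.0 MPa, ρ = 7897 kg/m³
  brass: σ_y = 152.0 MPa, ρ = 8506 kg/m³
  alloy steel: M = 64.3 kN·m/kg
  brass: M = 17.9 kN·m/kg
Highest index: alloy steel.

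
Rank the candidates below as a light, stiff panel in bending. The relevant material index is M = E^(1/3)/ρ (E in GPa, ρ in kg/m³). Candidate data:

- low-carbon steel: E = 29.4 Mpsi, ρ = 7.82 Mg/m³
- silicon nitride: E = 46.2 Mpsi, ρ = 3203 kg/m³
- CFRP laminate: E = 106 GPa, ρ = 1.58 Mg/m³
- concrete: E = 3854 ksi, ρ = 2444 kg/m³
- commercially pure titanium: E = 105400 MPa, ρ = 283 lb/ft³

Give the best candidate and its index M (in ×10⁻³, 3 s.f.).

CFRP laminate, M = 3.00×10⁻³

Convert each candidate to consistent units, then evaluate M:
  low-carbon steel: E = 202.7 GPa, ρ = 7820 kg/m³
  silicon nitride: E = 318.5 GPa, ρ = 3203 kg/m³
  CFRP laminate: E = 106.0 GPa, ρ = 1580 kg/m³
  concrete: E = 26.57 GPa, ρ = 2444 kg/m³
  commercially pure titanium: E = 105.4 GPa, ρ = 4533 kg/m³
  CFRP laminate: M = 3.00×10⁻³
  silicon nitride: M = 2.13×10⁻³
  concrete: M = 1.22×10⁻³
  commercially pure titanium: M = 1.04×10⁻³
  low-carbon steel: M = 0.751×10⁻³
CFRP laminate has the largest M.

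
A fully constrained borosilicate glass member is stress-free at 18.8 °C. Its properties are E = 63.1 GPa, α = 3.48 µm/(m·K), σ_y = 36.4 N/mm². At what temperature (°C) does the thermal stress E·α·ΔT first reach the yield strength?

185 °C

σ_y = 36.4 N/mm² = 36.40 MPa.
E·α·ΔT = 36.40 MPa ⇒ ΔT = 36.40 / (63.10×10³ × 3.48×10⁻⁶) = 165.8 K.
T = 18.8 + 165.8 = 184.6 °C.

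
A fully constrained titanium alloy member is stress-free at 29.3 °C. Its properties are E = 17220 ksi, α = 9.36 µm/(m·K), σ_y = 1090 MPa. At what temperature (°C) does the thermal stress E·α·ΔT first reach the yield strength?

E = 17220 ksi = 118.7 GPa.
E·α·ΔT = 1090 MPa ⇒ ΔT = 1090 / (118.7×10³ × 9.36×10⁻⁶) = 980.8 K.
T = 29.3 + 980.8 = 1010 °C.

1010 °C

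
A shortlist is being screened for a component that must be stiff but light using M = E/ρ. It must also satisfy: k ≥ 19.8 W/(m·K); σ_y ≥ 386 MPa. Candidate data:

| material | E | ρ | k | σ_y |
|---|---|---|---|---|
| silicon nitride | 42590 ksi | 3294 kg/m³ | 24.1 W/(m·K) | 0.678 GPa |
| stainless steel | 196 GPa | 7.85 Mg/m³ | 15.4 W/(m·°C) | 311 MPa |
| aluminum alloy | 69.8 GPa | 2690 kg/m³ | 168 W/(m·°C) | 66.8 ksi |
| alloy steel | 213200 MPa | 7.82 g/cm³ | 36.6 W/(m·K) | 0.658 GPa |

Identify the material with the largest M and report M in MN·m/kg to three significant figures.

Screen on constraints: k ≥ 19.8 W/(m·K); σ_y ≥ 386 MPa. Survivors: silicon nitride, aluminum alloy, alloy steel.
After converting to SI:
  silicon nitride: E = 293.6 GPa, ρ = 3294 kg/m³
  aluminum alloy: E = 69.80 GPa, ρ = 2690 kg/m³
  alloy steel: E = 213.2 GPa, ρ = 7820 kg/m³
  silicon nitride: M = 89.1 MN·m/kg
  alloy steel: M = 27.3 MN·m/kg
  aluminum alloy: M = 25.9 MN·m/kg
Silicon nitride has the largest M.

silicon nitride, M = 89.1 MN·m/kg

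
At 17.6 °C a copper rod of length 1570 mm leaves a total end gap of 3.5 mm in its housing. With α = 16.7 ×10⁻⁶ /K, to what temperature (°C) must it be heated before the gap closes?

151 °C

α·L₀·ΔT = 3.5 mm ⇒ ΔT = 3.5 / (16.7×10⁻⁶ × 1570.0) = 133.5 K.
T = 17.6 + 133.5 = 151.1 °C.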